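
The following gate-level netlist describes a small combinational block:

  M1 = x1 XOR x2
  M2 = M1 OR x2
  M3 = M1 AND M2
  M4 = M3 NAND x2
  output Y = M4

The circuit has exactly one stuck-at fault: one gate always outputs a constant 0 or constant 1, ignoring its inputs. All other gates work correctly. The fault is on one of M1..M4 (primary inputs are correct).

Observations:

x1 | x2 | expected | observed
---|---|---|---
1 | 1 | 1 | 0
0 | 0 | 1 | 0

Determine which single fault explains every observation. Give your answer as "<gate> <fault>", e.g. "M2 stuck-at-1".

Fault-free values for test 1 (x1=1, x2=1): M1=0, M2=1, M3=0, M4=1, giving Y=1. Observed 0.
Test 1: faults giving observed 0 are {M1 stuck-at-1, M3 stuck-at-1, M4 stuck-at-0}.
Test 2 (x1=0, x2=0): fault-free M1=0, M2=0, M3=0, M4=1 → 1; observed 0. Eliminates M1 stuck-at-1, M3 stuck-at-1.
Only M4 stuck-at-0 is consistent with every test.

M4 stuck-at-0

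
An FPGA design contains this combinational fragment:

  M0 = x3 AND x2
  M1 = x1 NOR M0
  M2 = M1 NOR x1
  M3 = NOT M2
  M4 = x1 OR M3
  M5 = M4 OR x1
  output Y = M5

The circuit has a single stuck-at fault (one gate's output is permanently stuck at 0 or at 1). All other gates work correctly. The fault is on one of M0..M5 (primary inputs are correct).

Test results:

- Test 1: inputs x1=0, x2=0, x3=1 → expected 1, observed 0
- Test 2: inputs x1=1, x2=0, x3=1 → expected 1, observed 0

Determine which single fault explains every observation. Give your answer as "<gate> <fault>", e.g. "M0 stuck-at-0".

M5 stuck-at-0

Fault-free values for test 1 (x1=0, x2=0, x3=1): M0=0, M1=1, M2=0, M3=1, M4=1, M5=1, giving Y=1. Observed 0.
Test 1: faults giving observed 0 are {M0 stuck-at-1, M1 stuck-at-0, M2 stuck-at-1, M3 stuck-at-0, M4 stuck-at-0, M5 stuck-at-0}.
Test 2 (x1=1, x2=0, x3=1): fault-free M0=0, M1=0, M2=0, M3=1, M4=1, M5=1 → 1; observed 0. Eliminates M0 stuck-at-1, M1 stuck-at-0, M2 stuck-at-1, M3 stuck-at-0, M4 stuck-at-0.
Only M5 stuck-at-0 is consistent with every test.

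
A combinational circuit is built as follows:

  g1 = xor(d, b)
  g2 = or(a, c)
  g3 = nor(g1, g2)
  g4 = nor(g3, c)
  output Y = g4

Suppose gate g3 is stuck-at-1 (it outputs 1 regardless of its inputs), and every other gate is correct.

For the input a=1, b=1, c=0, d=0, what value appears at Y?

0

Propagate with g3 forced: g1=1, g2=1, g3=1 [stuck-at-1], g4=0.
So Y = 0. (Without the fault it would be 1.)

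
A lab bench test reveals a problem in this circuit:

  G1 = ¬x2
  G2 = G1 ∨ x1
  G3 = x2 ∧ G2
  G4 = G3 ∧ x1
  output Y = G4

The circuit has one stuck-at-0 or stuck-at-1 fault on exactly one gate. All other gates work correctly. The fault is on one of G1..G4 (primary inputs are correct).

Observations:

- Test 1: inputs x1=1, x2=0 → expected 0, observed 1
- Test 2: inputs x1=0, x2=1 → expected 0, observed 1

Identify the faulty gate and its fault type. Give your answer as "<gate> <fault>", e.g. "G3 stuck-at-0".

Fault-free values for test 1 (x1=1, x2=0): G1=1, G2=1, G3=0, G4=0, giving Y=0. Observed 1.
Test 1: faults giving observed 1 are {G3 stuck-at-1, G4 stuck-at-1}.
Test 2 (x1=0, x2=1): fault-free G1=0, G2=0, G3=0, G4=0 → 0; observed 1. Eliminates G3 stuck-at-1.
Only G4 stuck-at-1 is consistent with every test.

G4 stuck-at-1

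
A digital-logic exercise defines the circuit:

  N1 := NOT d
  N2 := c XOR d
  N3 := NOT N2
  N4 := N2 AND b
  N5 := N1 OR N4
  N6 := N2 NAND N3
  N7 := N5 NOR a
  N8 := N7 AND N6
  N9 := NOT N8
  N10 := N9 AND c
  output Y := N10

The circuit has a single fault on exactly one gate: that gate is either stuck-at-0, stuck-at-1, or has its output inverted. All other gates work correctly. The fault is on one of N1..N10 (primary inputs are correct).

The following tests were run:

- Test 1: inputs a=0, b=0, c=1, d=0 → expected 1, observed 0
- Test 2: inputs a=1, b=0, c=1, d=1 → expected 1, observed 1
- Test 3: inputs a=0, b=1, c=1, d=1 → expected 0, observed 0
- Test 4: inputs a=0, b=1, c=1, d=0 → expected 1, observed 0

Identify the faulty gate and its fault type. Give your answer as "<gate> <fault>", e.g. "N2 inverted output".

Fault-free values for test 1 (a=0, b=0, c=1, d=0): N1=1, N2=1, N3=0, N4=0, N5=1, N6=1, N7=0, N8=0, N9=1, N10=1, giving Y=1. Observed 0.
Test 1: faults giving observed 0 are {N1 stuck-at-0, N1 inverted output, N5 stuck-at-0, N5 inverted output, N7 stuck-at-1, N7 inverted output, N8 stuck-at-1, N8 inverted output, N9 stuck-at-0, N9 inverted output, N10 stuck-at-0, N10 inverted output}.
Test 2 (a=1, b=0, c=1, d=1): fault-free N1=0, N2=0, N3=1, N4=0, N5=0, N6=1, N7=0, N8=0, N9=1, N10=1 → 1; observed 1. Eliminates N7 stuck-at-1, N7 inverted output, N8 stuck-at-1, N8 inverted output, N9 stuck-at-0, N9 inverted output, N10 stuck-at-0, N10 inverted output.
Test 3 (a=0, b=1, c=1, d=1): fault-free N1=0, N2=0, N3=1, N4=0, N5=0, N6=1, N7=1, N8=1, N9=0, N10=0 → 0; observed 0. Eliminates N1 inverted output, N5 inverted output.
Test 4 (a=0, b=1, c=1, d=0): fault-free N1=1, N2=1, N3=0, N4=1, N5=1, N6=1, N7=0, N8=0, N9=1, N10=1 → 1; observed 0. Eliminates N1 stuck-at-0.
Only N5 stuck-at-0 is consistent with every test.

N5 stuck-at-0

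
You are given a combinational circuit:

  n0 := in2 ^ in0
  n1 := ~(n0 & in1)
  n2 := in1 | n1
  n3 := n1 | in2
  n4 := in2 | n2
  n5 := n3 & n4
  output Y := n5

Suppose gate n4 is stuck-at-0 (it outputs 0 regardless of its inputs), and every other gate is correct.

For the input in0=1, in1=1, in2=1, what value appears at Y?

0

Propagate with n4 forced: n0=0, n1=1, n2=1, n3=1, n4=0 [stuck-at-0], n5=0.
So Y = 0. (Without the fault it would be 1.)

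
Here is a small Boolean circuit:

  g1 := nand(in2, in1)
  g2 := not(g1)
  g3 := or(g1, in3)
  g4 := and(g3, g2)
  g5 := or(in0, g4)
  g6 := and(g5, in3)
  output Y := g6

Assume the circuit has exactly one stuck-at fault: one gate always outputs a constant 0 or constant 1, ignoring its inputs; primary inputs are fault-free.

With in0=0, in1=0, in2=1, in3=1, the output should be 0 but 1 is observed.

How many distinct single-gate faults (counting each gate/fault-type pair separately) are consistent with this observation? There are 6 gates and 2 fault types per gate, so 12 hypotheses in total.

Fault-free: g1=1, g2=0, g3=1, g4=0, g5=0, g6=0 → 0. Observed 1.
  g1 stuck-at-0: output 1 ✓
  g1 stuck-at-1: output 0 ✗
  g2 stuck-at-0: output 0 ✗
  g2 stuck-at-1: output 1 ✓
  g3 stuck-at-0: output 0 ✗
  g3 stuck-at-1: output 0 ✗
  g4 stuck-at-0: output 0 ✗
  g4 stuck-at-1: output 1 ✓
  g5 stuck-at-0: output 0 ✗
  g5 stuck-at-1: output 1 ✓
  g6 stuck-at-0: output 0 ✗
  g6 stuck-at-1: output 1 ✓
Consistent faults: {g1 stuck-at-0, g2 stuck-at-1, g4 stuck-at-1, g5 stuck-at-1, g6 stuck-at-1} — 5 in all.

5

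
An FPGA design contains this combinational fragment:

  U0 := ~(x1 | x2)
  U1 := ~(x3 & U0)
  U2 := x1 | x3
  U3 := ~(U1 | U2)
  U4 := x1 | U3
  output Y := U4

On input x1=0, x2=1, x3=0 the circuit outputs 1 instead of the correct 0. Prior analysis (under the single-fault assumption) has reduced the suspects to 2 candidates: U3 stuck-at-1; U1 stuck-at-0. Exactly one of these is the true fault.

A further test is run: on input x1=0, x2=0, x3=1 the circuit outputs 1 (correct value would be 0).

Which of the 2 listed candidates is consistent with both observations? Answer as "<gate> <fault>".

Evaluate each candidate on input x1=0, x2=0, x3=1:
  U3 stuck-at-1: U0=1, U1=0, U2=1, U3=1 [stuck-at-1], U4=1 → 1 — matches
  U1 stuck-at-0: U0=1, U1=0 [stuck-at-0], U2=1, U3=0, U4=0 → 0 — eliminated
Only U3 stuck-at-1 reproduces the observed 1.

U3 stuck-at-1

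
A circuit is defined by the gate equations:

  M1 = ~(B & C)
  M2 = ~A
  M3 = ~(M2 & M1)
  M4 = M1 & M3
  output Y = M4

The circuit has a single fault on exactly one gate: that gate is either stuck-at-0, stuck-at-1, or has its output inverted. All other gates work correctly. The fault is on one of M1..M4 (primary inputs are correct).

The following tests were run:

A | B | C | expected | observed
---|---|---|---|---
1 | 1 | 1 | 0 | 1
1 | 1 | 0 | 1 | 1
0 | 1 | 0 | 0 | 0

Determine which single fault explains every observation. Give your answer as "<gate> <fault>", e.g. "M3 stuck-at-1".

M1 stuck-at-1

Fault-free values for test 1 (A=1, B=1, C=1): M1=0, M2=0, M3=1, M4=0, giving Y=0. Observed 1.
Test 1: faults giving observed 1 are {M1 stuck-at-1, M1 inverted output, M4 stuck-at-1, M4 inverted output}.
Test 2 (A=1, B=1, C=0): fault-free M1=1, M2=0, M3=1, M4=1 → 1; observed 1. Eliminates M1 inverted output, M4 inverted output.
Test 3 (A=0, B=1, C=0): fault-free M1=1, M2=1, M3=0, M4=0 → 0; observed 0. Eliminates M4 stuck-at-1.
Only M1 stuck-at-1 is consistent with every test.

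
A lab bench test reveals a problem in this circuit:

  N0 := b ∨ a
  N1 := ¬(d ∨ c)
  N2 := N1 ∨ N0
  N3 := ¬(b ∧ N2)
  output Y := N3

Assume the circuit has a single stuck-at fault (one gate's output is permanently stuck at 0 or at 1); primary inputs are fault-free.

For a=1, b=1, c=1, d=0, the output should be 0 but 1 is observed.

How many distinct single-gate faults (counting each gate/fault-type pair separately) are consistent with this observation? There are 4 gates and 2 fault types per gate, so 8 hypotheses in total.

Fault-free: N0=1, N1=0, N2=1, N3=0 → 0. Observed 1.
  N0 stuck-at-0: output 1 ✓
  N0 stuck-at-1: output 0 ✗
  N1 stuck-at-0: output 0 ✗
  N1 stuck-at-1: output 0 ✗
  N2 stuck-at-0: output 1 ✓
  N2 stuck-at-1: output 0 ✗
  N3 stuck-at-0: output 0 ✗
  N3 stuck-at-1: output 1 ✓
Consistent faults: {N0 stuck-at-0, N2 stuck-at-0, N3 stuck-at-1} — 3 in all.

3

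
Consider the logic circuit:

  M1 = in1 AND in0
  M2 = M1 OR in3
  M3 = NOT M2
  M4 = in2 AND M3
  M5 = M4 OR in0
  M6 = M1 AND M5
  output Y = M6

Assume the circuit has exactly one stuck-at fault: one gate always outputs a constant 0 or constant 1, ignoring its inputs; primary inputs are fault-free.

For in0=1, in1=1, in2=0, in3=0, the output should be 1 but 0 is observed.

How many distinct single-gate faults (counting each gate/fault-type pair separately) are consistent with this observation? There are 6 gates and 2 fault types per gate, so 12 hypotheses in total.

3

Fault-free: M1=1, M2=1, M3=0, M4=0, M5=1, M6=1 → 1. Observed 0.
  M1 stuck-at-0: output 0 ✓
  M1 stuck-at-1: output 1 ✗
  M2 stuck-at-0: output 1 ✗
  M2 stuck-at-1: output 1 ✗
  M3 stuck-at-0: output 1 ✗
  M3 stuck-at-1: output 1 ✗
  M4 stuck-at-0: output 1 ✗
  M4 stuck-at-1: output 1 ✗
  M5 stuck-at-0: output 0 ✓
  M5 stuck-at-1: output 1 ✗
  M6 stuck-at-0: output 0 ✓
  M6 stuck-at-1: output 1 ✗
Consistent faults: {M1 stuck-at-0, M5 stuck-at-0, M6 stuck-at-0} — 3 in all.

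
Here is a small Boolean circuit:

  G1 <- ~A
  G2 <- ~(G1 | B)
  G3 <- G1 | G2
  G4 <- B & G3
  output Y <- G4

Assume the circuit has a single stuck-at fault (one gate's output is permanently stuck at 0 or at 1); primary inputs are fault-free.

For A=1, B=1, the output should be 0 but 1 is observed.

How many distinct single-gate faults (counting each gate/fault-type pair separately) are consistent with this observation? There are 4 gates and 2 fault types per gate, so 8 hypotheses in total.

Fault-free: G1=0, G2=0, G3=0, G4=0 → 0. Observed 1.
  G1 stuck-at-0: output 0 ✗
  G1 stuck-at-1: output 1 ✓
  G2 stuck-at-0: output 0 ✗
  G2 stuck-at-1: output 1 ✓
  G3 stuck-at-0: output 0 ✗
  G3 stuck-at-1: output 1 ✓
  G4 stuck-at-0: output 0 ✗
  G4 stuck-at-1: output 1 ✓
Consistent faults: {G1 stuck-at-1, G2 stuck-at-1, G3 stuck-at-1, G4 stuck-at-1} — 4 in all.

4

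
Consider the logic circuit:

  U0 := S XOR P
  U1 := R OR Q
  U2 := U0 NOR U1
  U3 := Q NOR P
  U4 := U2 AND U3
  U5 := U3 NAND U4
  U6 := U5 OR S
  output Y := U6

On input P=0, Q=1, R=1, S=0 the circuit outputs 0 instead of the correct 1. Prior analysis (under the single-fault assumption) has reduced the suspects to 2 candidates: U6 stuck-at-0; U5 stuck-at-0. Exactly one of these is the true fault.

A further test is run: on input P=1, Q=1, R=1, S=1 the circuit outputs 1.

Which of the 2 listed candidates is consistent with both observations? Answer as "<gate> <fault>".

U5 stuck-at-0

Evaluate each candidate on input P=1, Q=1, R=1, S=1:
  U6 stuck-at-0: U0=0, U1=1, U2=0, U3=0, U4=0, U5=1, U6=0 [stuck-at-0] → 0 — eliminated
  U5 stuck-at-0: U0=0, U1=1, U2=0, U3=0, U4=0, U5=0 [stuck-at-0], U6=1 → 1 — matches
Only U5 stuck-at-0 reproduces the observed 1.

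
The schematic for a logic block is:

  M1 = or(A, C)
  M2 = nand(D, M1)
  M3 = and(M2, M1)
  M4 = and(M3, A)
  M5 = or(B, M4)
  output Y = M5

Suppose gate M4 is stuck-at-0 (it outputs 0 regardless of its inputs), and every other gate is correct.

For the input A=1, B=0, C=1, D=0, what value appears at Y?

Propagate with M4 forced: M1=1, M2=1, M3=1, M4=0 [stuck-at-0], M5=0.
So Y = 0. (Without the fault it would be 1.)

0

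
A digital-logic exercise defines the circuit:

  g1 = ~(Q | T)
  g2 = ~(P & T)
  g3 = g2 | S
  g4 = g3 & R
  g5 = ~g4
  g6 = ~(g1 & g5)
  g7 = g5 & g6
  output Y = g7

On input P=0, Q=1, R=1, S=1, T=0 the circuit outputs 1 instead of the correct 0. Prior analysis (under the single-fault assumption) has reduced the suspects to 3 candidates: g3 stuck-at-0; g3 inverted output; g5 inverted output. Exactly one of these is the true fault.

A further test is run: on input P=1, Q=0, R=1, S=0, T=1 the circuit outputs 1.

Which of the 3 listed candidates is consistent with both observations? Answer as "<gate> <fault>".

Evaluate each candidate on input P=1, Q=0, R=1, S=0, T=1:
  g3 stuck-at-0: g1=0, g2=0, g3=0 [stuck-at-0], g4=0, g5=1, g6=1, g7=1 → 1 — matches
  g3 inverted output: g1=0, g2=0, g3=1 [inverted output], g4=1, g5=0, g6=1, g7=0 → 0 — eliminated
  g5 inverted output: g1=0, g2=0, g3=0, g4=0, g5=0 [inverted output], g6=1, g7=0 → 0 — eliminated
Only g3 stuck-at-0 reproduces the observed 1.

g3 stuck-at-0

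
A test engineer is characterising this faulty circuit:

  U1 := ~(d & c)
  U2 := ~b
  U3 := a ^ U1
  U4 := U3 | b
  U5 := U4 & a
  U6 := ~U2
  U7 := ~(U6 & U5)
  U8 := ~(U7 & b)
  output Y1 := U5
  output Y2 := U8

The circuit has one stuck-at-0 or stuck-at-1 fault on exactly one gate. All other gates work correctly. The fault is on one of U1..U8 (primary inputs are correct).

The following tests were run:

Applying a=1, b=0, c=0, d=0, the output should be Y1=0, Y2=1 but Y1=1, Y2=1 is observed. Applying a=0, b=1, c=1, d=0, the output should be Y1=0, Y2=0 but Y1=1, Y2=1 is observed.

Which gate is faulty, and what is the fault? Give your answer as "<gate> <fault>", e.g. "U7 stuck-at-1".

Fault-free values for test 1 (a=1, b=0, c=0, d=0): U1=1, U2=1, U3=0, U4=0, U5=0, U6=0, U7=1, U8=1, giving Y1=0, Y2=1. Observed Y1=1, Y2=1.
Test 1: faults giving observed Y1=1, Y2=1 are {U1 stuck-at-0, U3 stuck-at-1, U4 stuck-at-1, U5 stuck-at-1}.
Test 2 (a=0, b=1, c=1, d=0): fault-free U1=1, U2=0, U3=1, U4=1, U5=0, U6=1, U7=1, U8=0 → Y1=0, Y2=0; observed Y1=1, Y2=1. Eliminates U1 stuck-at-0, U3 stuck-at-1, U4 stuck-at-1.
Only U5 stuck-at-1 is consistent with every test.

U5 stuck-at-1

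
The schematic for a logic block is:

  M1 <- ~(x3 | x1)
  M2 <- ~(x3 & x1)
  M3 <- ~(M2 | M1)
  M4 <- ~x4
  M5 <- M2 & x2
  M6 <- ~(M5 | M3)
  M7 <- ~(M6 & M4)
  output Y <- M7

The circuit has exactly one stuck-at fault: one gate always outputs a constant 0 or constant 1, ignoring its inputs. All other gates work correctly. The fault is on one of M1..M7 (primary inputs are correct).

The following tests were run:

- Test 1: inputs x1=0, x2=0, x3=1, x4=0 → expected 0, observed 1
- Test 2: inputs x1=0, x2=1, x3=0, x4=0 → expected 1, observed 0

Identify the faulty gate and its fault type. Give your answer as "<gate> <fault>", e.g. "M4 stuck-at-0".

Fault-free values for test 1 (x1=0, x2=0, x3=1, x4=0): M1=0, M2=1, M3=0, M4=1, M5=0, M6=1, M7=0, giving Y=0. Observed 1.
Test 1: faults giving observed 1 are {M2 stuck-at-0, M3 stuck-at-1, M4 stuck-at-0, M5 stuck-at-1, M6 stuck-at-0, M7 stuck-at-1}.
Test 2 (x1=0, x2=1, x3=0, x4=0): fault-free M1=1, M2=1, M3=0, M4=1, M5=1, M6=0, M7=1 → 1; observed 0. Eliminates M3 stuck-at-1, M4 stuck-at-0, M5 stuck-at-1, M6 stuck-at-0, M7 stuck-at-1.
Only M2 stuck-at-0 is consistent with every test.

M2 stuck-at-0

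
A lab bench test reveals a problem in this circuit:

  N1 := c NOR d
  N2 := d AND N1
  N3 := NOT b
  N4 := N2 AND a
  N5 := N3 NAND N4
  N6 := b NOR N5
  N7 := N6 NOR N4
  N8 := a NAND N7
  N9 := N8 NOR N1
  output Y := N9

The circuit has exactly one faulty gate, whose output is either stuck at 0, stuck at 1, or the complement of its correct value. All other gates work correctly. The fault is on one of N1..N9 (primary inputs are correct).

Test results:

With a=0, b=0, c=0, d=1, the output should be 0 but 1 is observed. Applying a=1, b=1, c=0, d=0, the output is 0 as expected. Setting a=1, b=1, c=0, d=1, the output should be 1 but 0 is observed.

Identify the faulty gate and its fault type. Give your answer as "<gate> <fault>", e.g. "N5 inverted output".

Fault-free values for test 1 (a=0, b=0, c=0, d=1): N1=0, N2=0, N3=1, N4=0, N5=1, N6=0, N7=1, N8=1, N9=0, giving Y=0. Observed 1.
Test 1: faults giving observed 1 are {N8 stuck-at-0, N8 inverted output, N9 stuck-at-1, N9 inverted output}.
Test 2 (a=1, b=1, c=0, d=0): fault-free N1=1, N2=0, N3=0, N4=0, N5=1, N6=0, N7=1, N8=0, N9=0 → 0; observed 0. Eliminates N9 stuck-at-1, N9 inverted output.
Test 3 (a=1, b=1, c=0, d=1): fault-free N1=0, N2=0, N3=0, N4=0, N5=1, N6=0, N7=1, N8=0, N9=1 → 1; observed 0. Eliminates N8 stuck-at-0.
Only N8 inverted output is consistent with every test.

N8 inverted output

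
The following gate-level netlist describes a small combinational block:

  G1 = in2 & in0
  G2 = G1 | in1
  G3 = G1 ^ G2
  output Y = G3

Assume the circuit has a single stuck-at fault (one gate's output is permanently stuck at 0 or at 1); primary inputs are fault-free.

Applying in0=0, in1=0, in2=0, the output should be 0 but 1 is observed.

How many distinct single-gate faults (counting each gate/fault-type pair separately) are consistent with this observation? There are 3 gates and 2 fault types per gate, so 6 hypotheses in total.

2

Fault-free: G1=0, G2=0, G3=0 → 0. Observed 1.
  G1 stuck-at-0: output 0 ✗
  G1 stuck-at-1: output 0 ✗
  G2 stuck-at-0: output 0 ✗
  G2 stuck-at-1: output 1 ✓
  G3 stuck-at-0: output 0 ✗
  G3 stuck-at-1: output 1 ✓
Consistent faults: {G2 stuck-at-1, G3 stuck-at-1} — 2 in all.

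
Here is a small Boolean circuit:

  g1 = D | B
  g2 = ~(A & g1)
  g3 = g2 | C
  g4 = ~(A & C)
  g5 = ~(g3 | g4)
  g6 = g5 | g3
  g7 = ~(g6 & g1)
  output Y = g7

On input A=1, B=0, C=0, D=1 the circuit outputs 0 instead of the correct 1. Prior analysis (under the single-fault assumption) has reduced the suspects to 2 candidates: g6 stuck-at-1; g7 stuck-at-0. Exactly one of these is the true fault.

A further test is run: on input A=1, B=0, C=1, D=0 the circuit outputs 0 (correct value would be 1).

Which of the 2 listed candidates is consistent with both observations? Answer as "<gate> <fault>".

Evaluate each candidate on input A=1, B=0, C=1, D=0:
  g6 stuck-at-1: g1=0, g2=1, g3=1, g4=0, g5=0, g6=1 [stuck-at-1], g7=1 → 1 — eliminated
  g7 stuck-at-0: g1=0, g2=1, g3=1, g4=0, g5=0, g6=1, g7=0 [stuck-at-0] → 0 — matches
Only g7 stuck-at-0 reproduces the observed 0.

g7 stuck-at-0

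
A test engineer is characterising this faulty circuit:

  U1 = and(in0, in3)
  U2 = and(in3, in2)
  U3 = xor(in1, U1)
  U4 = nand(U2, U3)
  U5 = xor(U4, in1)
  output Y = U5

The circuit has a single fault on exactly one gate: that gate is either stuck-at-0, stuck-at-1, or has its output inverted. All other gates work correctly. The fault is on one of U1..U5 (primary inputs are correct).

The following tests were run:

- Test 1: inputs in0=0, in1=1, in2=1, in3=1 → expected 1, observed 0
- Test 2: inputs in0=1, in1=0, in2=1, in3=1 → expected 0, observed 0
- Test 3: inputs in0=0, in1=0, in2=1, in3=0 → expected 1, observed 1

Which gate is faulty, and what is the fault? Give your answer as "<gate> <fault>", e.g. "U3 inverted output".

U1 stuck-at-1

Fault-free values for test 1 (in0=0, in1=1, in2=1, in3=1): U1=0, U2=1, U3=1, U4=0, U5=1, giving Y=1. Observed 0.
Test 1: faults giving observed 0 are {U1 stuck-at-1, U1 inverted output, U2 stuck-at-0, U2 inverted output, U3 stuck-at-0, U3 inverted output, U4 stuck-at-1, U4 inverted output, U5 stuck-at-0, U5 inverted output}.
Test 2 (in0=1, in1=0, in2=1, in3=1): fault-free U1=1, U2=1, U3=1, U4=0, U5=0 → 0; observed 0. Eliminates U1 inverted output, U2 stuck-at-0, U2 inverted output, U3 stuck-at-0, U3 inverted output, U4 stuck-at-1, U4 inverted output, U5 inverted output.
Test 3 (in0=0, in1=0, in2=1, in3=0): fault-free U1=0, U2=0, U3=0, U4=1, U5=1 → 1; observed 1. Eliminates U5 stuck-at-0.
Only U1 stuck-at-1 is consistent with every test.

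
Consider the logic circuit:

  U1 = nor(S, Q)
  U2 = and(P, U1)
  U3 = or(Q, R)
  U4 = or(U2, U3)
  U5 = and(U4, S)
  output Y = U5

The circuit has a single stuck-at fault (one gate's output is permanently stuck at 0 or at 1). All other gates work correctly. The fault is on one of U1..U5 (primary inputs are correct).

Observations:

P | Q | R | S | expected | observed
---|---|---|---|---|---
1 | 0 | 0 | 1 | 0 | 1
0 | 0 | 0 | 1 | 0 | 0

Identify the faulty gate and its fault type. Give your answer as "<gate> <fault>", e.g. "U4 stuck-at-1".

Fault-free values for test 1 (P=1, Q=0, R=0, S=1): U1=0, U2=0, U3=0, U4=0, U5=0, giving Y=0. Observed 1.
Test 1: faults giving observed 1 are {U1 stuck-at-1, U2 stuck-at-1, U3 stuck-at-1, U4 stuck-at-1, U5 stuck-at-1}.
Test 2 (P=0, Q=0, R=0, S=1): fault-free U1=0, U2=0, U3=0, U4=0, U5=0 → 0; observed 0. Eliminates U2 stuck-at-1, U3 stuck-at-1, U4 stuck-at-1, U5 stuck-at-1.
Only U1 stuck-at-1 is consistent with every test.

U1 stuck-at-1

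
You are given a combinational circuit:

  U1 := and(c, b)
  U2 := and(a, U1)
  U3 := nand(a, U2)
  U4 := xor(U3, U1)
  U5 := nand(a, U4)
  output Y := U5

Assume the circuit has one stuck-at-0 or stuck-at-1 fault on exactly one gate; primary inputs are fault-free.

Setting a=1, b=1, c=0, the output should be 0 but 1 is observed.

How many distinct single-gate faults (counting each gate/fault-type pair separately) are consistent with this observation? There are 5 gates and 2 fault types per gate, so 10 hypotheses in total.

Fault-free: U1=0, U2=0, U3=1, U4=1, U5=0 → 0. Observed 1.
  U1 stuck-at-0: output 0 ✗
  U1 stuck-at-1: output 0 ✗
  U2 stuck-at-0: output 0 ✗
  U2 stuck-at-1: output 1 ✓
  U3 stuck-at-0: output 1 ✓
  U3 stuck-at-1: output 0 ✗
  U4 stuck-at-0: output 1 ✓
  U4 stuck-at-1: output 0 ✗
  U5 stuck-at-0: output 0 ✗
  U5 stuck-at-1: output 1 ✓
Consistent faults: {U2 stuck-at-1, U3 stuck-at-0, U4 stuck-at-0, U5 stuck-at-1} — 4 in all.

4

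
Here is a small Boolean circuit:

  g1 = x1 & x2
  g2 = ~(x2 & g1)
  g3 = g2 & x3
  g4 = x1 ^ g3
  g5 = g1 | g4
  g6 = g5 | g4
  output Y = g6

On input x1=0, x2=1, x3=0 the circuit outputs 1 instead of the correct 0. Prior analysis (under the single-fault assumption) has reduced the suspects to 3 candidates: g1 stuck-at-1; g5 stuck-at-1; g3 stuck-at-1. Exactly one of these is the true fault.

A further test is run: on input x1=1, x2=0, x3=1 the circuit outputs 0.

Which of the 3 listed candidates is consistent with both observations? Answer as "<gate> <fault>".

g3 stuck-at-1

Evaluate each candidate on input x1=1, x2=0, x3=1:
  g1 stuck-at-1: g1=1 [stuck-at-1], g2=1, g3=1, g4=0, g5=1, g6=1 → 1 — eliminated
  g5 stuck-at-1: g1=0, g2=1, g3=1, g4=0, g5=1 [stuck-at-1], g6=1 → 1 — eliminated
  g3 stuck-at-1: g1=0, g2=1, g3=1 [stuck-at-1], g4=0, g5=0, g6=0 → 0 — matches
Only g3 stuck-at-1 reproduces the observed 0.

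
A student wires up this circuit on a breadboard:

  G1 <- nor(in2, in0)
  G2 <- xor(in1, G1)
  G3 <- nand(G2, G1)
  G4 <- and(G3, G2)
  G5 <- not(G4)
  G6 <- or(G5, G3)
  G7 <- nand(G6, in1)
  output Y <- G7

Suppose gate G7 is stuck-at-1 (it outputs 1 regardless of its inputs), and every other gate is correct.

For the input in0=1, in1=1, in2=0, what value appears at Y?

1

Propagate with G7 forced: G1=0, G2=1, G3=1, G4=1, G5=0, G6=1, G7=1 [stuck-at-1].
So Y = 1. (Without the fault it would be 0.)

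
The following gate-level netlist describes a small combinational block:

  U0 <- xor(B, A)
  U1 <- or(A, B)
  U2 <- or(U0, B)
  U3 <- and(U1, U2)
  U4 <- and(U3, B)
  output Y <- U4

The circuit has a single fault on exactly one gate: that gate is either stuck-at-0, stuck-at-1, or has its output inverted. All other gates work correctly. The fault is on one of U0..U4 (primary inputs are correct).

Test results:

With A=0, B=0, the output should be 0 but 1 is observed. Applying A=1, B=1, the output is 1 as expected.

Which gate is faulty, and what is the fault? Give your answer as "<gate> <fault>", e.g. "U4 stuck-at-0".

Fault-free values for test 1 (A=0, B=0): U0=0, U1=0, U2=0, U3=0, U4=0, giving Y=0. Observed 1.
Test 1: faults giving observed 1 are {U4 stuck-at-1, U4 inverted output}.
Test 2 (A=1, B=1): fault-free U0=0, U1=1, U2=1, U3=1, U4=1 → 1; observed 1. Eliminates U4 inverted output.
Only U4 stuck-at-1 is consistent with every test.

U4 stuck-at-1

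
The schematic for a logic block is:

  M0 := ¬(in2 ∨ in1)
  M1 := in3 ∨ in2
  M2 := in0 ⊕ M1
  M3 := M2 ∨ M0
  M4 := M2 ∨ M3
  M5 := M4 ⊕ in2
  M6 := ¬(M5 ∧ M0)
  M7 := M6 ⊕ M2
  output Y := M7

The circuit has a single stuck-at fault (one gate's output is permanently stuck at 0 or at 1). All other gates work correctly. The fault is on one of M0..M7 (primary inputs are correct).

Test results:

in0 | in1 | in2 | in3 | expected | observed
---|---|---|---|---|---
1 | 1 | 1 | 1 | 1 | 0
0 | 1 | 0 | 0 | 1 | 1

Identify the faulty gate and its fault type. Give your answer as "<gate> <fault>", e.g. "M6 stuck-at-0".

Fault-free values for test 1 (in0=1, in1=1, in2=1, in3=1): M0=0, M1=1, M2=0, M3=0, M4=0, M5=1, M6=1, M7=1, giving Y=1. Observed 0.
Test 1: faults giving observed 0 are {M1 stuck-at-0, M2 stuck-at-1, M6 stuck-at-0, M7 stuck-at-0}.
Test 2 (in0=0, in1=1, in2=0, in3=0): fault-free M0=0, M1=0, M2=0, M3=0, M4=0, M5=0, M6=1, M7=1 → 1; observed 1. Eliminates M2 stuck-at-1, M6 stuck-at-0, M7 stuck-at-0.
Only M1 stuck-at-0 is consistent with every test.

M1 stuck-at-0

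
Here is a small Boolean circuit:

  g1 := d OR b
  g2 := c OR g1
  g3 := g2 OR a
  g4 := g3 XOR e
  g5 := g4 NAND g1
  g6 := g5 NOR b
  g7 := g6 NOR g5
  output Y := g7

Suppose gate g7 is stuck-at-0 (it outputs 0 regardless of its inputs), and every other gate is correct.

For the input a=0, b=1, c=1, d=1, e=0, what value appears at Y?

Propagate with g7 forced: g1=1, g2=1, g3=1, g4=1, g5=0, g6=0, g7=0 [stuck-at-0].
So Y = 0. (Without the fault it would be 1.)

0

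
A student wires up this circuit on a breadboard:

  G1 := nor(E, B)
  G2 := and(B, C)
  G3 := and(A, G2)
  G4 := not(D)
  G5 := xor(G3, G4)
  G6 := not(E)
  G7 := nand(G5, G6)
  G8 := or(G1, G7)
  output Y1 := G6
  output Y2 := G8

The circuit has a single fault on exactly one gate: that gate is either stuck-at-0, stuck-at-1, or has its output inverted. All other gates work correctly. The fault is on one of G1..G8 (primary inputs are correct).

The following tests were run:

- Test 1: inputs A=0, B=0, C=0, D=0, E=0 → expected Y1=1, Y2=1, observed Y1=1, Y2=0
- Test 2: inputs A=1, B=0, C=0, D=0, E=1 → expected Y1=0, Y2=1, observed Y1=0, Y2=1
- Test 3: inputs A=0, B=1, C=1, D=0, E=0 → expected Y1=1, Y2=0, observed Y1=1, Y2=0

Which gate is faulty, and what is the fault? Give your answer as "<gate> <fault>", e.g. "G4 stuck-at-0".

G1 stuck-at-0

Fault-free values for test 1 (A=0, B=0, C=0, D=0, E=0): G1=1, G2=0, G3=0, G4=1, G5=1, G6=1, G7=0, G8=1, giving Y1=1, Y2=1. Observed Y1=1, Y2=0.
Test 1: faults giving observed Y1=1, Y2=0 are {G1 stuck-at-0, G1 inverted output, G8 stuck-at-0, G8 inverted output}.
Test 2 (A=1, B=0, C=0, D=0, E=1): fault-free G1=0, G2=0, G3=0, G4=1, G5=1, G6=0, G7=1, G8=1 → Y1=0, Y2=1; observed Y1=0, Y2=1. Eliminates G8 stuck-at-0, G8 inverted output.
Test 3 (A=0, B=1, C=1, D=0, E=0): fault-free G1=0, G2=1, G3=0, G4=1, G5=1, G6=1, G7=0, G8=0 → Y1=1, Y2=0; observed Y1=1, Y2=0. Eliminates G1 inverted output.
Only G1 stuck-at-0 is consistent with every test.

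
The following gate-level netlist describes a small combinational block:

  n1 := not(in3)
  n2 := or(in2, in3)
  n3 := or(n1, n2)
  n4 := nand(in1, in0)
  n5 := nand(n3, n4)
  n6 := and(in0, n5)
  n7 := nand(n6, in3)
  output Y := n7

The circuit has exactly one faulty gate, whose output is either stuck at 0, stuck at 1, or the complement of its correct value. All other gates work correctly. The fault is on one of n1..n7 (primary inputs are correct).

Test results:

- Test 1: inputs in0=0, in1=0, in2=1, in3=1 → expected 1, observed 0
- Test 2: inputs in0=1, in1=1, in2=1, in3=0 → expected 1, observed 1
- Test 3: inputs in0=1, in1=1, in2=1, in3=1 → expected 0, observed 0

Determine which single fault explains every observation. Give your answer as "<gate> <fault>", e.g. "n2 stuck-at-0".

n6 stuck-at-1

Fault-free values for test 1 (in0=0, in1=0, in2=1, in3=1): n1=0, n2=1, n3=1, n4=1, n5=0, n6=0, n7=1, giving Y=1. Observed 0.
Test 1: faults giving observed 0 are {n6 stuck-at-1, n6 inverted output, n7 stuck-at-0, n7 inverted output}.
Test 2 (in0=1, in1=1, in2=1, in3=0): fault-free n1=1, n2=1, n3=1, n4=0, n5=1, n6=1, n7=1 → 1; observed 1. Eliminates n7 stuck-at-0, n7 inverted output.
Test 3 (in0=1, in1=1, in2=1, in3=1): fault-free n1=0, n2=1, n3=1, n4=0, n5=1, n6=1, n7=0 → 0; observed 0. Eliminates n6 inverted output.
Only n6 stuck-at-1 is consistent with every test.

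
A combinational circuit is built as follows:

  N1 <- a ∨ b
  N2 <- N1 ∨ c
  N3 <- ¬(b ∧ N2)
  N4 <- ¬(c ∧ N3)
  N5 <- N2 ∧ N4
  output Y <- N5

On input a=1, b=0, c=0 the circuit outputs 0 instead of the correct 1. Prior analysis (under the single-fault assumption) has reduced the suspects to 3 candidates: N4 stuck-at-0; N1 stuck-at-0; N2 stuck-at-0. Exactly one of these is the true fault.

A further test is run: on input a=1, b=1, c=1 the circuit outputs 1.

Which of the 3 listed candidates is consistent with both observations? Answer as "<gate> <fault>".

N1 stuck-at-0

Evaluate each candidate on input a=1, b=1, c=1:
  N4 stuck-at-0: N1=1, N2=1, N3=0, N4=0 [stuck-at-0], N5=0 → 0 — eliminated
  N1 stuck-at-0: N1=0 [stuck-at-0], N2=1, N3=0, N4=1, N5=1 → 1 — matches
  N2 stuck-at-0: N1=1, N2=0 [stuck-at-0], N3=1, N4=0, N5=0 → 0 — eliminated
Only N1 stuck-at-0 reproduces the observed 1.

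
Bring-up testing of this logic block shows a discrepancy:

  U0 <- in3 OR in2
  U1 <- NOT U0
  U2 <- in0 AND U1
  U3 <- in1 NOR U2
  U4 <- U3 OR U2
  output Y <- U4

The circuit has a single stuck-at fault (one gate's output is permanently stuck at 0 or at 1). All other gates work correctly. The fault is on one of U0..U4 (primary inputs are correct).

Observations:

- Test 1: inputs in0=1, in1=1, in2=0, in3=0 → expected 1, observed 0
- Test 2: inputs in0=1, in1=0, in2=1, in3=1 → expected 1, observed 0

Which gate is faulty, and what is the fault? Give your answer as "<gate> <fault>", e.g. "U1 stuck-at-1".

U4 stuck-at-0

Fault-free values for test 1 (in0=1, in1=1, in2=0, in3=0): U0=0, U1=1, U2=1, U3=0, U4=1, giving Y=1. Observed 0.
Test 1: faults giving observed 0 are {U0 stuck-at-1, U1 stuck-at-0, U2 stuck-at-0, U4 stuck-at-0}.
Test 2 (in0=1, in1=0, in2=1, in3=1): fault-free U0=1, U1=0, U2=0, U3=1, U4=1 → 1; observed 0. Eliminates U0 stuck-at-1, U1 stuck-at-0, U2 stuck-at-0.
Only U4 stuck-at-0 is consistent with every test.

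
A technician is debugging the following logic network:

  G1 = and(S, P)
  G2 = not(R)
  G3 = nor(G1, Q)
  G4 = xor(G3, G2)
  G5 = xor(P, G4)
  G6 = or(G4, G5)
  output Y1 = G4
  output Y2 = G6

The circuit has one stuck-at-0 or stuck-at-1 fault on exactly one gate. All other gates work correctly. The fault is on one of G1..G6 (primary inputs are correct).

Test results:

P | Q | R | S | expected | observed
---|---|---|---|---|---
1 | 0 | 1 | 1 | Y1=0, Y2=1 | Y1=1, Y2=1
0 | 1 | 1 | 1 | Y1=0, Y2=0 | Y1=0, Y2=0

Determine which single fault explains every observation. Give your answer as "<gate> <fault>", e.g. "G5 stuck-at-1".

Fault-free values for test 1 (P=1, Q=0, R=1, S=1): G1=1, G2=0, G3=0, G4=0, G5=1, G6=1, giving Y1=0, Y2=1. Observed Y1=1, Y2=1.
Test 1: faults giving observed Y1=1, Y2=1 are {G1 stuck-at-0, G2 stuck-at-1, G3 stuck-at-1, G4 stuck-at-1}.
Test 2 (P=0, Q=1, R=1, S=1): fault-free G1=0, G2=0, G3=0, G4=0, G5=0, G6=0 → Y1=0, Y2=0; observed Y1=0, Y2=0. Eliminates G2 stuck-at-1, G3 stuck-at-1, G4 stuck-at-1.
Only G1 stuck-at-0 is consistent with every test.

G1 stuck-at-0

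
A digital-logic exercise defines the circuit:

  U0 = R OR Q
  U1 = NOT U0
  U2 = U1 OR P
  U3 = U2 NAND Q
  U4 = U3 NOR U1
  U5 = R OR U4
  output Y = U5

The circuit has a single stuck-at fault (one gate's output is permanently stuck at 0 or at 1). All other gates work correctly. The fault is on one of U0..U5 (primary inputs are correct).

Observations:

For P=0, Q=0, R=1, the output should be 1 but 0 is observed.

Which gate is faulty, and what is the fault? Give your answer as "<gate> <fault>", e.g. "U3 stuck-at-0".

Fault-free values for test 1 (P=0, Q=0, R=1): U0=1, U1=0, U2=0, U3=1, U4=0, U5=1, giving Y=1. Observed 0.
Test 1: faults giving observed 0 are {U5 stuck-at-0}.
Only U5 stuck-at-0 is consistent with every test.

U5 stuck-at-0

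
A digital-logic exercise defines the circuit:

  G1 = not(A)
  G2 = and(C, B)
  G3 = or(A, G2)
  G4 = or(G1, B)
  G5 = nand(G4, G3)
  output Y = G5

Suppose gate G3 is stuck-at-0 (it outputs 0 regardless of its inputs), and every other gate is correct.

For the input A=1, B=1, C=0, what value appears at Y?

1

Propagate with G3 forced: G1=0, G2=0, G3=0 [stuck-at-0], G4=1, G5=1.
So Y = 1. (Without the fault it would be 0.)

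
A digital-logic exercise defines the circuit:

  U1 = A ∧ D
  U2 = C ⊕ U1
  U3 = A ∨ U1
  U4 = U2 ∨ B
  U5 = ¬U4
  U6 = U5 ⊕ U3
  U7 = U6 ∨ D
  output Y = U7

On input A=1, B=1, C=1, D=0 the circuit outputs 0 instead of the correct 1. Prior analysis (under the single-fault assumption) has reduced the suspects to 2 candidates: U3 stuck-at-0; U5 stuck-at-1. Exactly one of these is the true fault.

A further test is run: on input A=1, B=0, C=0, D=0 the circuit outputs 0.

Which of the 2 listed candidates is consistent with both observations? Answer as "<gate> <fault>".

Evaluate each candidate on input A=1, B=0, C=0, D=0:
  U3 stuck-at-0: U1=0, U2=0, U3=0 [stuck-at-0], U4=0, U5=1, U6=1, U7=1 → 1 — eliminated
  U5 stuck-at-1: U1=0, U2=0, U3=1, U4=0, U5=1 [stuck-at-1], U6=0, U7=0 → 0 — matches
Only U5 stuck-at-1 reproduces the observed 0.

U5 stuck-at-1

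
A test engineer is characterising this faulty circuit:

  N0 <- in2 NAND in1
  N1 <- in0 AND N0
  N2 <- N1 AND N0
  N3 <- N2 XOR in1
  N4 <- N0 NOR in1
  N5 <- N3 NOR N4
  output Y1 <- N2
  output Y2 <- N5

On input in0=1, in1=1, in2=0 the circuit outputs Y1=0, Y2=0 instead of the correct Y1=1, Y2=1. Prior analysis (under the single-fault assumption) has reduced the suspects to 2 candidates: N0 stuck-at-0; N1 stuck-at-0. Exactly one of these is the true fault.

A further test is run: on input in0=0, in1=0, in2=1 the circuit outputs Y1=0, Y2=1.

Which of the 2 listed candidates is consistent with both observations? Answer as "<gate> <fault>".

Evaluate each candidate on input in0=0, in1=0, in2=1:
  N0 stuck-at-0: N0=0 [stuck-at-0], N1=0, N2=0, N3=0, N4=1, N5=0 → Y1=0, Y2=0 — eliminated
  N1 stuck-at-0: N0=1, N1=0 [stuck-at-0], N2=0, N3=0, N4=0, N5=1 → Y1=0, Y2=1 — matches
Only N1 stuck-at-0 reproduces the observed Y1=0, Y2=1.

N1 stuck-at-0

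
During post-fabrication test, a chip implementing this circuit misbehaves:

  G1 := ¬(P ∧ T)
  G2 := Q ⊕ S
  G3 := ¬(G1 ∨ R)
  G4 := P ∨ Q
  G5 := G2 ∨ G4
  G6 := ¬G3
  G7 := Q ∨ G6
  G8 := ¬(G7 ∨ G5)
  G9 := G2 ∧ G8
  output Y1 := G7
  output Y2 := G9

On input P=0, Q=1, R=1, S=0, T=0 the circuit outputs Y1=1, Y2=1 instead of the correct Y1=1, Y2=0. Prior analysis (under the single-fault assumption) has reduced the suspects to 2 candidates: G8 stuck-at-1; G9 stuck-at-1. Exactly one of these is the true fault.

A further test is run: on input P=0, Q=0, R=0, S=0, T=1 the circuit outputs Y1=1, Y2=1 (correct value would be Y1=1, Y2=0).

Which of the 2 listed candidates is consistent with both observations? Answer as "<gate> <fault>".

G9 stuck-at-1

Evaluate each candidate on input P=0, Q=0, R=0, S=0, T=1:
  G8 stuck-at-1: G1=1, G2=0, G3=0, G4=0, G5=0, G6=1, G7=1, G8=1 [stuck-at-1], G9=0 → Y1=1, Y2=0 — eliminated
  G9 stuck-at-1: G1=1, G2=0, G3=0, G4=0, G5=0, G6=1, G7=1, G8=0, G9=1 [stuck-at-1] → Y1=1, Y2=1 — matches
Only G9 stuck-at-1 reproduces the observed Y1=1, Y2=1.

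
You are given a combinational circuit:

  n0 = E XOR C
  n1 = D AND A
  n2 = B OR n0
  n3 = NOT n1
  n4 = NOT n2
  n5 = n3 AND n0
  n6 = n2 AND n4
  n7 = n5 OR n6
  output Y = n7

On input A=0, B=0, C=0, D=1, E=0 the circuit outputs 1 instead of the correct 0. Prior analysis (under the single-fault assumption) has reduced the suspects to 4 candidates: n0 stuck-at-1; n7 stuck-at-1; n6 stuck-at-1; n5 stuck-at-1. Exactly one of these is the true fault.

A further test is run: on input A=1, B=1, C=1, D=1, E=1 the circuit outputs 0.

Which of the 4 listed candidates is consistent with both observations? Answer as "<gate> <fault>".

n0 stuck-at-1

Evaluate each candidate on input A=1, B=1, C=1, D=1, E=1:
  n0 stuck-at-1: n0=1 [stuck-at-1], n1=1, n2=1, n3=0, n4=0, n5=0, n6=0, n7=0 → 0 — matches
  n7 stuck-at-1: n0=0, n1=1, n2=1, n3=0, n4=0, n5=0, n6=0, n7=1 [stuck-at-1] → 1 — eliminated
  n6 stuck-at-1: n0=0, n1=1, n2=1, n3=0, n4=0, n5=0, n6=1 [stuck-at-1], n7=1 → 1 — eliminated
  n5 stuck-at-1: n0=0, n1=1, n2=1, n3=0, n4=0, n5=1 [stuck-at-1], n6=0, n7=1 → 1 — eliminated
Only n0 stuck-at-1 reproduces the observed 0.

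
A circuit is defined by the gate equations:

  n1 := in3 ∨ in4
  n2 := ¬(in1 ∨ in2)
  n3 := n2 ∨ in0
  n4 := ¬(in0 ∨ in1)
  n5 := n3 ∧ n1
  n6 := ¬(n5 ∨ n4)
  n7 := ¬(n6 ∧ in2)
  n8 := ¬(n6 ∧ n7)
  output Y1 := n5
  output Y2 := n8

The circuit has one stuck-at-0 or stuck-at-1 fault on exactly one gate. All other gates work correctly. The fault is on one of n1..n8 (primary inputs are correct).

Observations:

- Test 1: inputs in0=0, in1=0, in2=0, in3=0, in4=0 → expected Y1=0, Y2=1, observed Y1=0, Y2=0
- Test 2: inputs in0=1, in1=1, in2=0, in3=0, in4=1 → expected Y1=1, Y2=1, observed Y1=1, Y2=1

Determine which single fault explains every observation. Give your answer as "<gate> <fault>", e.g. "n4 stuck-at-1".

Fault-free values for test 1 (in0=0, in1=0, in2=0, in3=0, in4=0): n1=0, n2=1, n3=1, n4=1, n5=0, n6=0, n7=1, n8=1, giving Y1=0, Y2=1. Observed Y1=0, Y2=0.
Test 1: faults giving observed Y1=0, Y2=0 are {n4 stuck-at-0, n6 stuck-at-1, n8 stuck-at-0}.
Test 2 (in0=1, in1=1, in2=0, in3=0, in4=1): fault-free n1=1, n2=0, n3=1, n4=0, n5=1, n6=0, n7=1, n8=1 → Y1=1, Y2=1; observed Y1=1, Y2=1. Eliminates n6 stuck-at-1, n8 stuck-at-0.
Only n4 stuck-at-0 is consistent with every test.

n4 stuck-at-0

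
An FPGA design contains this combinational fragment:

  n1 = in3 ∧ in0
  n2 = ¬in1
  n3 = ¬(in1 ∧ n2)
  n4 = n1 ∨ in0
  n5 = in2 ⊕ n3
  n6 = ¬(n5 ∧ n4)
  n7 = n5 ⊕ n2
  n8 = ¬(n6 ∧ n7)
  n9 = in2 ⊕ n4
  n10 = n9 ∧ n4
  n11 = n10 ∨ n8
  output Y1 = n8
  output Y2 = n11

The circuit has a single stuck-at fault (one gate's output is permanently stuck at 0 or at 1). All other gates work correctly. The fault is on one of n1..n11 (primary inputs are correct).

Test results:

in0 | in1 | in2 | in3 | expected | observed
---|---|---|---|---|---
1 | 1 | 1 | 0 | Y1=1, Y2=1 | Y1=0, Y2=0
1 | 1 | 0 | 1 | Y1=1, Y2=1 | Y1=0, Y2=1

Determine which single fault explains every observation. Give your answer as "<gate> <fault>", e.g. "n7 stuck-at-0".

Fault-free values for test 1 (in0=1, in1=1, in2=1, in3=0): n1=0, n2=0, n3=1, n4=1, n5=0, n6=1, n7=0, n8=1, n9=0, n10=0, n11=1, giving Y1=1, Y2=1. Observed Y1=0, Y2=0.
Test 1: faults giving observed Y1=0, Y2=0 are {n7 stuck-at-1, n8 stuck-at-0}.
Test 2 (in0=1, in1=1, in2=0, in3=1): fault-free n1=1, n2=0, n3=1, n4=1, n5=1, n6=0, n7=1, n8=1, n9=1, n10=1, n11=1 → Y1=1, Y2=1; observed Y1=0, Y2=1. Eliminates n7 stuck-at-1.
Only n8 stuck-at-0 is consistent with every test.

n8 stuck-at-0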